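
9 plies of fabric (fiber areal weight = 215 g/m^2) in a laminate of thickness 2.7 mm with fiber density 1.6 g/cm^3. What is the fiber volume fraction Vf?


Vf = n * FAW / (rho_f * h * 1000) = 9 * 215 / (1.6 * 2.7 * 1000) = 0.4479

0.4479


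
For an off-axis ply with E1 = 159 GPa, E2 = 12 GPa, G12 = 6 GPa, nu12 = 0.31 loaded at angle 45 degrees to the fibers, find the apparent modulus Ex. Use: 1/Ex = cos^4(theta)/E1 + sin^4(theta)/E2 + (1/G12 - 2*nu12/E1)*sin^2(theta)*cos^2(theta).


cos^4(45) = 0.25, sin^4(45) = 0.25, sin^2(45)*cos^2(45) = 0.25
1/G12 - 2*nu12/E1 = 1/6 - 2*0.31/159 = 0.162767 GPa^-1
1/Ex = 0.25/159 + 0.25/12 + 0.162767*0.25 = 0.0630975 GPa^-1
Ex = 15.85 GPa

15.85 GPa


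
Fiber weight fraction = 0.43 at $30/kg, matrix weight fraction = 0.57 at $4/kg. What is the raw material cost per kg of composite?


Cost = cost_f*Wf + cost_m*Wm = 30*0.43 + 4*0.57 = $15.18/kg

$15.18/kg


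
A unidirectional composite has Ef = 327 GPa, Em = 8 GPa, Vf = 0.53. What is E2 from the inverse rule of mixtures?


1/E2 = Vf/Ef + (1-Vf)/Em = 0.53/327 + 0.47/8
E2 = 16.56 GPa

16.56 GPa


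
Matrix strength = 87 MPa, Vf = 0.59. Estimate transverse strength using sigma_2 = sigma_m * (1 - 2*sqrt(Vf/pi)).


factor = 1 - 2*sqrt(0.59/pi) = 0.1333
sigma_2 = 87 * 0.1333 = 11.59 MPa

11.59 MPa


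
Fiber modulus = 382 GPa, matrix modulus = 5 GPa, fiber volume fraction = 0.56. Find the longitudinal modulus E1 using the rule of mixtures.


E1 = Ef*Vf + Em*(1-Vf) = 382*0.56 + 5*0.44 = 216.12 GPa

216.12 GPa


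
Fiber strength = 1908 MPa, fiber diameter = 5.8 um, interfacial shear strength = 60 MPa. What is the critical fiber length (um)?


Lc = sigma_f * d / (2 * tau_i) = 1908 * 5.8 / (2 * 60) = 92.2 um

92.2 um


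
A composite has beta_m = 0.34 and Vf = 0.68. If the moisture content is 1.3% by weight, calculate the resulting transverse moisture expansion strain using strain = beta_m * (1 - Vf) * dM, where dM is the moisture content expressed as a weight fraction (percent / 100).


dM = 1.3/100 = 0.013
strain = beta_m * (1-Vf) * dM = 0.34 * 0.32 * 0.013 = 0.0014144

0.0014144


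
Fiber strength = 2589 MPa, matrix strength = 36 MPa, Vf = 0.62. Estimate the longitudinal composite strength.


sigma_1 = sigma_f*Vf + sigma_m*(1-Vf) = 2589*0.62 + 36*0.38 = 1618.9 MPa

1618.9 MPa


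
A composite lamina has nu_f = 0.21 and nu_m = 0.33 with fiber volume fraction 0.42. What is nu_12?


nu_12 = nu_f*Vf + nu_m*(1-Vf) = 0.21*0.42 + 0.33*0.58 = 0.2796

0.2796


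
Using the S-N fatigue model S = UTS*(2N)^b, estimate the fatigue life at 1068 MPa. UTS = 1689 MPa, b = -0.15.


N = 0.5 * (S/UTS)^(1/b) = 0.5 * (1068/1689)^(1/-0.15) = 10.6176 cycles

10.6176 cycles


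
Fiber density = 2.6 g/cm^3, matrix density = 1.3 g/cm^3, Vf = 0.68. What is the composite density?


rho_c = rho_f*Vf + rho_m*(1-Vf) = 2.6*0.68 + 1.3*0.32 = 2.184 g/cm^3

2.184 g/cm^3


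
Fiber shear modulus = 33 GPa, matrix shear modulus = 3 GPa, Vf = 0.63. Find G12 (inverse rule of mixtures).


1/G12 = Vf/Gf + (1-Vf)/Gm = 0.63/33 + 0.37/3
G12 = 7.02 GPa

7.02 GPa


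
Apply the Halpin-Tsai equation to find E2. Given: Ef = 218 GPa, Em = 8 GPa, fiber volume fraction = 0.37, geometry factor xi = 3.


eta = (Ef/Em - 1)/(Ef/Em + xi) = (27.25 - 1)/(27.25 + 3) = 0.8678
E2 = Em*(1+xi*eta*Vf)/(1-eta*Vf) = 23.13 GPa

23.13 GPa


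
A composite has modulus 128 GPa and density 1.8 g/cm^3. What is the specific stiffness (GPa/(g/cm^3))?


Specific stiffness = E/rho = 128/1.8 = 71.1 GPa/(g/cm^3)

71.1 GPa/(g/cm^3)


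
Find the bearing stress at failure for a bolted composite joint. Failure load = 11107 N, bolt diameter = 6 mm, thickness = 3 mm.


sigma_br = F/(d*h) = 11107/(6*3) = 617.1 MPa

617.1 MPa


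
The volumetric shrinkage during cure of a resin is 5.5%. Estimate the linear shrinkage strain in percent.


Linear shrinkage ≈ vol_shrink/3 = 5.5/3 = 1.833%

1.833%


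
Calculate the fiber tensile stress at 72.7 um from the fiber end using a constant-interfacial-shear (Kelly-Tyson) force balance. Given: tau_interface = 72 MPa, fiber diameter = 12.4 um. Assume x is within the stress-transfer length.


Force balance: sigma_f * (pi*d^2/4) = tau * (pi*d) * x  ->  sigma_f = 4 * tau * x / d
sigma_f = 4 * 72 * 72.7 / 12.4 = 1688.5 MPa

1688.5 MPa


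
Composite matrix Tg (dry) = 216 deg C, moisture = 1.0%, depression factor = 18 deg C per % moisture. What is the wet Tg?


Tg_wet = Tg_dry - k*moisture = 216 - 18*1.0 = 198.0 deg C

198.0 deg C


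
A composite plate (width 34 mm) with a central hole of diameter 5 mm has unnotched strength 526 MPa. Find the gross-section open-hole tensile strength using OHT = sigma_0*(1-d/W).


OHT = sigma_0*(1-d/W) = 526*(1-5/34) = 448.6 MPa

448.6 MPa


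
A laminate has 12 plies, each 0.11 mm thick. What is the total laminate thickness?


h = n * t_ply = 12 * 0.11 = 1.32 mm

1.32 mm


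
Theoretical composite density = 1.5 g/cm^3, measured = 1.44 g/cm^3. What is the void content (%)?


Void% = (rho_theo - rho_actual)/rho_theo * 100 = (1.5 - 1.44)/1.5 * 100 = 4.0%

4.0%


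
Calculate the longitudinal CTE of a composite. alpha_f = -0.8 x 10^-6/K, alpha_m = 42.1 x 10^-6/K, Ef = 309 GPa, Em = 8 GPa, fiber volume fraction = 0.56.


E1 = Ef*Vf + Em*(1-Vf) = 176.56
alpha_1 = (alpha_f*Ef*Vf + alpha_m*Em*(1-Vf))/E1 = 0.06 x 10^-6/K

0.06 x 10^-6/K


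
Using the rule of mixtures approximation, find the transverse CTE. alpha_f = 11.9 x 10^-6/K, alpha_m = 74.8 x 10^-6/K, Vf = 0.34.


alpha_2 = alpha_f*Vf + alpha_m*(1-Vf) = 11.9*0.34 + 74.8*0.66 = 53.4 x 10^-6/K

53.4 x 10^-6/K


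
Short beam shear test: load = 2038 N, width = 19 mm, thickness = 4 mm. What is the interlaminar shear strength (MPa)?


ILSS = 3F/(4bh) = 3*2038/(4*19*4) = 20.11 MPa

20.11 MPa


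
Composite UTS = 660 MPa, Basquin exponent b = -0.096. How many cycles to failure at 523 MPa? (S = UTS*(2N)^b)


N = 0.5 * (S/UTS)^(1/b) = 0.5 * (523/660)^(1/-0.096) = 5.6428 cycles

5.6428 cycles


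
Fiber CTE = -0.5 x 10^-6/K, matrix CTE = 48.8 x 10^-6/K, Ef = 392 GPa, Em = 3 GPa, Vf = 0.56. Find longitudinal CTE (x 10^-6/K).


E1 = Ef*Vf + Em*(1-Vf) = 220.84
alpha_1 = (alpha_f*Ef*Vf + alpha_m*Em*(1-Vf))/E1 = -0.21 x 10^-6/K

-0.21 x 10^-6/K


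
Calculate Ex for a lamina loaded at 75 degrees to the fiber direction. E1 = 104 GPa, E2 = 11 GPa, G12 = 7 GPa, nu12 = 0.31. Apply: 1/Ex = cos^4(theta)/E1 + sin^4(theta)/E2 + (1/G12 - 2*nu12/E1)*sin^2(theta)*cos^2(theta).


cos^4(75) = 0.004487, sin^4(75) = 0.870513, sin^2(75)*cos^2(75) = 0.0625
1/G12 - 2*nu12/E1 = 1/7 - 2*0.31/104 = 0.136896 GPa^-1
1/Ex = 0.004487/104 + 0.870513/11 + 0.136896*0.0625 = 0.0877366 GPa^-1
Ex = 11.4 GPa

11.4 GPa


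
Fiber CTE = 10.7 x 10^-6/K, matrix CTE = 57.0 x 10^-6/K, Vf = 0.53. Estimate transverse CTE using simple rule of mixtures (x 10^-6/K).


alpha_2 = alpha_f*Vf + alpha_m*(1-Vf) = 10.7*0.53 + 57.0*0.47 = 32.5 x 10^-6/K

32.5 x 10^-6/K


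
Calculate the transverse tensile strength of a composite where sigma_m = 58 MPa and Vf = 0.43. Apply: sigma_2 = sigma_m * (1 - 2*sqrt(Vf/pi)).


factor = 1 - 2*sqrt(0.43/pi) = 0.2601
sigma_2 = 58 * 0.2601 = 15.08 MPa

15.08 MPa


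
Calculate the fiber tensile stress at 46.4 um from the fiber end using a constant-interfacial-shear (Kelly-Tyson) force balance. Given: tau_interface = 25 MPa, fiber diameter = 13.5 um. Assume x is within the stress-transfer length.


Force balance: sigma_f * (pi*d^2/4) = tau * (pi*d) * x  ->  sigma_f = 4 * tau * x / d
sigma_f = 4 * 25 * 46.4 / 13.5 = 343.7 MPa

343.7 MPa


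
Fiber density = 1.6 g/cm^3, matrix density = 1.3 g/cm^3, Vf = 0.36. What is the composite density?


rho_c = rho_f*Vf + rho_m*(1-Vf) = 1.6*0.36 + 1.3*0.64 = 1.408 g/cm^3

1.408 g/cm^3


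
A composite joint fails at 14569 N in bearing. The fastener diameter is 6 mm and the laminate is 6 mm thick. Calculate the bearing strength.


sigma_br = F/(d*h) = 14569/(6*6) = 404.7 MPa

404.7 MPa


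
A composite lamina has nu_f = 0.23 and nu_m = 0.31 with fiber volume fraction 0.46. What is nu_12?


nu_12 = nu_f*Vf + nu_m*(1-Vf) = 0.23*0.46 + 0.31*0.54 = 0.2732

0.2732


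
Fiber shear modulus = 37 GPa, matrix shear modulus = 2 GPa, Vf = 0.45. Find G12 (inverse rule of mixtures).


1/G12 = Vf/Gf + (1-Vf)/Gm = 0.45/37 + 0.55/2
G12 = 3.48 GPa

3.48 GPa


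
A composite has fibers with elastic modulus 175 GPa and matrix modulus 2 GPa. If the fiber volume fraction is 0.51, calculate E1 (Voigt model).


E1 = Ef*Vf + Em*(1-Vf) = 175*0.51 + 2*0.49 = 90.23 GPa

90.23 GPa


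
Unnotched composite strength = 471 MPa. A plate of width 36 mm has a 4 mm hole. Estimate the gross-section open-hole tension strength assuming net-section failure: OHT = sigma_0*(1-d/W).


OHT = sigma_0*(1-d/W) = 471*(1-4/36) = 418.7 MPa

418.7 MPa


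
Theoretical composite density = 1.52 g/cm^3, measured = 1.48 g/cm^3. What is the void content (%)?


Void% = (rho_theo - rho_actual)/rho_theo * 100 = (1.52 - 1.48)/1.52 * 100 = 2.63%

2.63%


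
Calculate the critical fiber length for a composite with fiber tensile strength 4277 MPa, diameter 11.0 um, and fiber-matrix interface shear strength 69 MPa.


Lc = sigma_f * d / (2 * tau_i) = 4277 * 11.0 / (2 * 69) = 340.9 um

340.9 um


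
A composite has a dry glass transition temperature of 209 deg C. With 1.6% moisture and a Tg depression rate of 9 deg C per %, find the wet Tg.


Tg_wet = Tg_dry - k*moisture = 209 - 9*1.6 = 194.6 deg C

194.6 deg C


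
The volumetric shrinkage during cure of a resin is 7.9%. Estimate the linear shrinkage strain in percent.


Linear shrinkage ≈ vol_shrink/3 = 7.9/3 = 2.633%

2.633%


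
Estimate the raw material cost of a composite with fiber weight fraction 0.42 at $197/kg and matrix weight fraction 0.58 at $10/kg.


Cost = cost_f*Wf + cost_m*Wm = 197*0.42 + 10*0.58 = $88.54/kg

$88.54/kg


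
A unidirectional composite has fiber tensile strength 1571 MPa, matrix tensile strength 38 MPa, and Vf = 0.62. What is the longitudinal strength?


sigma_1 = sigma_f*Vf + sigma_m*(1-Vf) = 1571*0.62 + 38*0.38 = 988.5 MPa

988.5 MPa


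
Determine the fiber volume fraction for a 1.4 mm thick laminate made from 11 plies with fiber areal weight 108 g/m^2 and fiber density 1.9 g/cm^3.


Vf = n * FAW / (rho_f * h * 1000) = 11 * 108 / (1.9 * 1.4 * 1000) = 0.4466

0.4466


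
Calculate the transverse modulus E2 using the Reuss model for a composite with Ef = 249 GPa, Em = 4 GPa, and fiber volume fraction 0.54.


1/E2 = Vf/Ef + (1-Vf)/Em = 0.54/249 + 0.46/4
E2 = 8.53 GPa

8.53 GPa


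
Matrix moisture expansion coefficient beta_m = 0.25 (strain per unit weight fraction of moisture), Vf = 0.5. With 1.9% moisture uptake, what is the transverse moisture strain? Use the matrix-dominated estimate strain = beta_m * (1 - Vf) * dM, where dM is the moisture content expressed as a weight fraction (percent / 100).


dM = 1.9/100 = 0.019
strain = beta_m * (1-Vf) * dM = 0.25 * 0.5 * 0.019 = 0.002375

0.002375


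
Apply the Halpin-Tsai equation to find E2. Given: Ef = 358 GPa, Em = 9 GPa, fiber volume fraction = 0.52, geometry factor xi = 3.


eta = (Ef/Em - 1)/(Ef/Em + xi) = (39.7778 - 1)/(39.7778 + 3) = 0.9065
E2 = Em*(1+xi*eta*Vf)/(1-eta*Vf) = 41.1 GPa

41.1 GPa


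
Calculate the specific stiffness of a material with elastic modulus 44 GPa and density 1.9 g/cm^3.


Specific stiffness = E/rho = 44/1.9 = 23.2 GPa/(g/cm^3)

23.2 GPa/(g/cm^3)


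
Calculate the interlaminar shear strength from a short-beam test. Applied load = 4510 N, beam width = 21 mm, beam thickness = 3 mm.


ILSS = 3F/(4bh) = 3*4510/(4*21*3) = 53.69 MPa

53.69 MPa


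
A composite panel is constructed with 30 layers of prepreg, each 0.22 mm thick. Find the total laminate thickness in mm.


h = n * t_ply = 30 * 0.22 = 6.6 mm

6.6 mm


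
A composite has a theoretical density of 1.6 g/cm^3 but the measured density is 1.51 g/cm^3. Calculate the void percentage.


Void% = (rho_theo - rho_actual)/rho_theo * 100 = (1.6 - 1.51)/1.6 * 100 = 5.63%

5.63%


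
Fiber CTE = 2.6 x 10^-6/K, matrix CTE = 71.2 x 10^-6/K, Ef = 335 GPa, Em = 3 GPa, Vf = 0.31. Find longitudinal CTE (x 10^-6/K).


E1 = Ef*Vf + Em*(1-Vf) = 105.92
alpha_1 = (alpha_f*Ef*Vf + alpha_m*Em*(1-Vf))/E1 = 3.94 x 10^-6/K

3.94 x 10^-6/K


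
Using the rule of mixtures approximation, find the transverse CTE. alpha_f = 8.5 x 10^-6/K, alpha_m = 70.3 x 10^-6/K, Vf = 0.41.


alpha_2 = alpha_f*Vf + alpha_m*(1-Vf) = 8.5*0.41 + 70.3*0.59 = 45.0 x 10^-6/K

45.0 x 10^-6/K


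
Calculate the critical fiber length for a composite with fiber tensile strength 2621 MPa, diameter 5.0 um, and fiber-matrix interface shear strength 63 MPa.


Lc = sigma_f * d / (2 * tau_i) = 2621 * 5.0 / (2 * 63) = 104.0 um

104.0 um


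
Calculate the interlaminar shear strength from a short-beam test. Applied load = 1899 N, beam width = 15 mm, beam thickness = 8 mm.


ILSS = 3F/(4bh) = 3*1899/(4*15*8) = 11.87 MPa

11.87 MPa


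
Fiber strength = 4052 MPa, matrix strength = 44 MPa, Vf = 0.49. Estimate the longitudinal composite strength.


sigma_1 = sigma_f*Vf + sigma_m*(1-Vf) = 4052*0.49 + 44*0.51 = 2007.9 MPa

2007.9 MPa


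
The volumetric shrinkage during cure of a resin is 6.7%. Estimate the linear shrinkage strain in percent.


Linear shrinkage ≈ vol_shrink/3 = 6.7/3 = 2.233%

2.233%


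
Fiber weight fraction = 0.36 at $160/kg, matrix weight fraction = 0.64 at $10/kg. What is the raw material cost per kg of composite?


Cost = cost_f*Wf + cost_m*Wm = 160*0.36 + 10*0.64 = $64.0/kg

$64.0/kg


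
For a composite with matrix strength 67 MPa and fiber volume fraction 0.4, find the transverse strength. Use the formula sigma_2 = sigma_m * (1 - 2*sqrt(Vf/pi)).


factor = 1 - 2*sqrt(0.4/pi) = 0.2864
sigma_2 = 67 * 0.2864 = 19.19 MPa

19.19 MPa


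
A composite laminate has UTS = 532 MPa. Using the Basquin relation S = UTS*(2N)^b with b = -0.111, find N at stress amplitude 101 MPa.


N = 0.5 * (S/UTS)^(1/b) = 0.5 * (101/532)^(1/-0.111) = 1.5841e+06 cycles

1.5841e+06 cycles


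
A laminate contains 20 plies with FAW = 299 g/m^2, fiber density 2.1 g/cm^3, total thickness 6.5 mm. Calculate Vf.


Vf = n * FAW / (rho_f * h * 1000) = 20 * 299 / (2.1 * 6.5 * 1000) = 0.4381

0.4381


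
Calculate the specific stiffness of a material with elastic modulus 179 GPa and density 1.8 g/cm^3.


Specific stiffness = E/rho = 179/1.8 = 99.4 GPa/(g/cm^3)

99.4 GPa/(g/cm^3)


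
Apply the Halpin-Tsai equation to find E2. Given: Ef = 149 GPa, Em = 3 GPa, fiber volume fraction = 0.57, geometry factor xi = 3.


eta = (Ef/Em - 1)/(Ef/Em + xi) = (49.6667 - 1)/(49.6667 + 3) = 0.9241
E2 = Em*(1+xi*eta*Vf)/(1-eta*Vf) = 16.35 GPa

16.35 GPa


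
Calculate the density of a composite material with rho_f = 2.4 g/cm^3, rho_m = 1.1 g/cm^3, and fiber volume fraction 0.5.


rho_c = rho_f*Vf + rho_m*(1-Vf) = 2.4*0.5 + 1.1*0.5 = 1.75 g/cm^3

1.75 g/cm^3


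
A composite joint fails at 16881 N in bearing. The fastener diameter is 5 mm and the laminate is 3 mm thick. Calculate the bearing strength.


sigma_br = F/(d*h) = 16881/(5*3) = 1125.4 MPa

1125.4 MPa


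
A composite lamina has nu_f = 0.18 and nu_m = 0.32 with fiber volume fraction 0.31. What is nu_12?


nu_12 = nu_f*Vf + nu_m*(1-Vf) = 0.18*0.31 + 0.32*0.69 = 0.2766

0.2766


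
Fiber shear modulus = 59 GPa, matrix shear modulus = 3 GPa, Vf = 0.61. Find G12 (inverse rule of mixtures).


1/G12 = Vf/Gf + (1-Vf)/Gm = 0.61/59 + 0.39/3
G12 = 7.13 GPa

7.13 GPa


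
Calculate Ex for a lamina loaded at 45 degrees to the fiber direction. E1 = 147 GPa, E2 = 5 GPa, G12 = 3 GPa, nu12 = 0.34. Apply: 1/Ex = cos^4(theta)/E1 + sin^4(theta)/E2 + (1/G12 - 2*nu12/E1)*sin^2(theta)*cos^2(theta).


cos^4(45) = 0.25, sin^4(45) = 0.25, sin^2(45)*cos^2(45) = 0.25
1/G12 - 2*nu12/E1 = 1/3 - 2*0.34/147 = 0.328707 GPa^-1
1/Ex = 0.25/147 + 0.25/5 + 0.328707*0.25 = 0.1338776 GPa^-1
Ex = 7.47 GPa

7.47 GPa


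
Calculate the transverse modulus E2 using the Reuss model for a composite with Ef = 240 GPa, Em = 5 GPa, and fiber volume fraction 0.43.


1/E2 = Vf/Ef + (1-Vf)/Em = 0.43/240 + 0.57/5
E2 = 8.64 GPa

8.64 GPa


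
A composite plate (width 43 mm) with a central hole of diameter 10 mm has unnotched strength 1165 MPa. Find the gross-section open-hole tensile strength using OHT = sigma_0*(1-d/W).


OHT = sigma_0*(1-d/W) = 1165*(1-10/43) = 894.1 MPa

894.1 MPa


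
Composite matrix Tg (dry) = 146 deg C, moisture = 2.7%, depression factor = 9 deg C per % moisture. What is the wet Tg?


Tg_wet = Tg_dry - k*moisture = 146 - 9*2.7 = 121.7 deg C

121.7 deg C


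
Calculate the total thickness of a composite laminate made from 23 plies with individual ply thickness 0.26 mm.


h = n * t_ply = 23 * 0.26 = 5.98 mm

5.98 mm


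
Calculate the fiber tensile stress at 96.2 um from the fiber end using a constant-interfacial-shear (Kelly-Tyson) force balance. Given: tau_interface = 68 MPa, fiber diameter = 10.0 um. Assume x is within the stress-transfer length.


Force balance: sigma_f * (pi*d^2/4) = tau * (pi*d) * x  ->  sigma_f = 4 * tau * x / d
sigma_f = 4 * 68 * 96.2 / 10.0 = 2616.6 MPa

2616.6 MPa


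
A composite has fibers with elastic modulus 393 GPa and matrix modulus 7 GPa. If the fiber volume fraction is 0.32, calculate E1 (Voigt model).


E1 = Ef*Vf + Em*(1-Vf) = 393*0.32 + 7*0.68 = 130.52 GPa

130.52 GPa


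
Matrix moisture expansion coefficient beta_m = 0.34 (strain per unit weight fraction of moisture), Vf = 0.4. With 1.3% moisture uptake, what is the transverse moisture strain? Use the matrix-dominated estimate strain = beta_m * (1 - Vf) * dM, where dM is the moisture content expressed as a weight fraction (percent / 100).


dM = 1.3/100 = 0.013
strain = beta_m * (1-Vf) * dM = 0.34 * 0.6 * 0.013 = 0.002652

0.002652


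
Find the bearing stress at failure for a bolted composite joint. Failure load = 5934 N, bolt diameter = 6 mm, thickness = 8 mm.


sigma_br = F/(d*h) = 5934/(6*8) = 123.6 MPa

123.6 MPa


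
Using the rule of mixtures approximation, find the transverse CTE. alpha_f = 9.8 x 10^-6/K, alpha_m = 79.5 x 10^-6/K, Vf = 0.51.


alpha_2 = alpha_f*Vf + alpha_m*(1-Vf) = 9.8*0.51 + 79.5*0.49 = 44.0 x 10^-6/K

44.0 x 10^-6/K


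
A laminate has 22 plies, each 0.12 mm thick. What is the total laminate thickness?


h = n * t_ply = 22 * 0.12 = 2.64 mm

2.64 mm


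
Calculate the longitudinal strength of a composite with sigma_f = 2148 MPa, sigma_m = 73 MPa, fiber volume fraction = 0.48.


sigma_1 = sigma_f*Vf + sigma_m*(1-Vf) = 2148*0.48 + 73*0.52 = 1069.0 MPa

1069.0 MPa


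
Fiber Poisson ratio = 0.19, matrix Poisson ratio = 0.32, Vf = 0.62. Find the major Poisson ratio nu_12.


nu_12 = nu_f*Vf + nu_m*(1-Vf) = 0.19*0.62 + 0.32*0.38 = 0.2394

0.2394


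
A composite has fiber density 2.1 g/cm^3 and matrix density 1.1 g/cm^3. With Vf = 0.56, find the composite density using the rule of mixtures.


rho_c = rho_f*Vf + rho_m*(1-Vf) = 2.1*0.56 + 1.1*0.44 = 1.66 g/cm^3

1.66 g/cm^3


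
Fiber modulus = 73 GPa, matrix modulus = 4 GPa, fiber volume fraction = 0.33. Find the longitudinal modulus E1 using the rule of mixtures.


E1 = Ef*Vf + Em*(1-Vf) = 73*0.33 + 4*0.67 = 26.77 GPa

26.77 GPa


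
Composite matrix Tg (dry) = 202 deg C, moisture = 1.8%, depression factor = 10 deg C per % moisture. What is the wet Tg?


Tg_wet = Tg_dry - k*moisture = 202 - 10*1.8 = 184.0 deg C

184.0 deg C


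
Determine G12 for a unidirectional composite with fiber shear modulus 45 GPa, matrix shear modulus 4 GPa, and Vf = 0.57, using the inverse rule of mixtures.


1/G12 = Vf/Gf + (1-Vf)/Gm = 0.57/45 + 0.43/4
G12 = 8.32 GPa

8.32 GPa


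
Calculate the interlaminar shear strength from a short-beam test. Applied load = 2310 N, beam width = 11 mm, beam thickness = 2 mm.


ILSS = 3F/(4bh) = 3*2310/(4*11*2) = 78.75 MPa

78.75 MPa


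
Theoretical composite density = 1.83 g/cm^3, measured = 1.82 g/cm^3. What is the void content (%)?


Void% = (rho_theo - rho_actual)/rho_theo * 100 = (1.83 - 1.82)/1.83 * 100 = 0.55%

0.55%


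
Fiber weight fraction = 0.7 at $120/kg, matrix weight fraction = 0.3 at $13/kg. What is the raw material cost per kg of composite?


Cost = cost_f*Wf + cost_m*Wm = 120*0.7 + 13*0.3 = $87.9/kg

$87.9/kg


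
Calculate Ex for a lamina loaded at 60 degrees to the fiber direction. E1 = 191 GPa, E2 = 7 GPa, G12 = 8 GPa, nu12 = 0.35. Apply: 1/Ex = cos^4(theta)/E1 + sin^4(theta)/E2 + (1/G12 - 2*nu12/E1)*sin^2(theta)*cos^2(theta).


cos^4(60) = 0.0625, sin^4(60) = 0.5625, sin^2(60)*cos^2(60) = 0.1875
1/G12 - 2*nu12/E1 = 1/8 - 2*0.35/191 = 0.121335 GPa^-1
1/Ex = 0.0625/191 + 0.5625/7 + 0.121335*0.1875 = 0.1034347 GPa^-1
Ex = 9.67 GPa

9.67 GPa


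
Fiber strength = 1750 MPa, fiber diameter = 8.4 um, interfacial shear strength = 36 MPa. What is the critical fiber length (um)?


Lc = sigma_f * d / (2 * tau_i) = 1750 * 8.4 / (2 * 36) = 204.2 um

204.2 um


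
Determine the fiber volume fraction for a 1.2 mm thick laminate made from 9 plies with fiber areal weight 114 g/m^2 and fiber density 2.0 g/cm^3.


Vf = n * FAW / (rho_f * h * 1000) = 9 * 114 / (2.0 * 1.2 * 1000) = 0.4275

0.4275


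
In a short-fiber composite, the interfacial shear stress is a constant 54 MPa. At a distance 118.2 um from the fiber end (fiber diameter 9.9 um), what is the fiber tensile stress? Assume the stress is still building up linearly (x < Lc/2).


Force balance: sigma_f * (pi*d^2/4) = tau * (pi*d) * x  ->  sigma_f = 4 * tau * x / d
sigma_f = 4 * 54 * 118.2 / 9.9 = 2578.9 MPa

2578.9 MPa


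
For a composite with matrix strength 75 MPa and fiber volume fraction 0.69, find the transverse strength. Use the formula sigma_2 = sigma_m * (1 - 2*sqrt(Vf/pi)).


factor = 1 - 2*sqrt(0.69/pi) = 0.0627
sigma_2 = 75 * 0.0627 = 4.7 MPa

4.7 MPa


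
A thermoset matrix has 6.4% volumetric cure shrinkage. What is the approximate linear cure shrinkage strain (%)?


Linear shrinkage ≈ vol_shrink/3 = 6.4/3 = 2.133%

2.133%


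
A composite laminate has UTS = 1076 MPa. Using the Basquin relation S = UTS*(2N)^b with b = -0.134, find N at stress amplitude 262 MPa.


N = 0.5 * (S/UTS)^(1/b) = 0.5 * (262/1076)^(1/-0.134) = 18941.3162 cycles

18941.3162 cycles


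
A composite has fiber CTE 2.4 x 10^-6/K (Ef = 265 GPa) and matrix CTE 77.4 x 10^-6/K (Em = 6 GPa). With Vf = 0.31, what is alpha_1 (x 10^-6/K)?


E1 = Ef*Vf + Em*(1-Vf) = 86.29
alpha_1 = (alpha_f*Ef*Vf + alpha_m*Em*(1-Vf))/E1 = 6.0 x 10^-6/K

6.0 x 10^-6/K


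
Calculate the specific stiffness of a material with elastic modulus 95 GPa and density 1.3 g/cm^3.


Specific stiffness = E/rho = 95/1.3 = 73.1 GPa/(g/cm^3)

73.1 GPa/(g/cm^3)


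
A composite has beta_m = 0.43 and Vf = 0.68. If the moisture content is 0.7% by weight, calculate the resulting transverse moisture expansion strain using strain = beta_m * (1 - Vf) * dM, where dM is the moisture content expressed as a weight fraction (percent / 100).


dM = 0.7/100 = 0.007
strain = beta_m * (1-Vf) * dM = 0.43 * 0.32 * 0.007 = 0.0009632

0.0009632


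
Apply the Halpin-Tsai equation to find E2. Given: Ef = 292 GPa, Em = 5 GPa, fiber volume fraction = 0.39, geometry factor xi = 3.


eta = (Ef/Em - 1)/(Ef/Em + xi) = (58.4 - 1)/(58.4 + 3) = 0.9349
E2 = Em*(1+xi*eta*Vf)/(1-eta*Vf) = 16.48 GPa

16.48 GPa


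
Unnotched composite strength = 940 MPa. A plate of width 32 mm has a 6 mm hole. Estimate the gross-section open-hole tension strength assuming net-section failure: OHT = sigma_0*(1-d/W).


OHT = sigma_0*(1-d/W) = 940*(1-6/32) = 763.8 MPa

763.8 MPa


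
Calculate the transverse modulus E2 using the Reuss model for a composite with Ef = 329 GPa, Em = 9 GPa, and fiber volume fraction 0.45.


1/E2 = Vf/Ef + (1-Vf)/Em = 0.45/329 + 0.55/9
E2 = 16.01 GPa

16.01 GPa


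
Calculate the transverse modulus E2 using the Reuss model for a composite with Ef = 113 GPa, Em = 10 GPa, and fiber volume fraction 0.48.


1/E2 = Vf/Ef + (1-Vf)/Em = 0.48/113 + 0.52/10
E2 = 17.78 GPa

17.78 GPa


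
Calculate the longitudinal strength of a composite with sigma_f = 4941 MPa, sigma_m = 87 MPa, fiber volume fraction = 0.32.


sigma_1 = sigma_f*Vf + sigma_m*(1-Vf) = 4941*0.32 + 87*0.68 = 1640.3 MPa

1640.3 MPa


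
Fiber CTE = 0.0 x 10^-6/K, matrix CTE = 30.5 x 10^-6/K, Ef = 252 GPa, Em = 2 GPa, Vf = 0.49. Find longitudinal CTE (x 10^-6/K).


E1 = Ef*Vf + Em*(1-Vf) = 124.5
alpha_1 = (alpha_f*Ef*Vf + alpha_m*Em*(1-Vf))/E1 = 0.25 x 10^-6/K

0.25 x 10^-6/K


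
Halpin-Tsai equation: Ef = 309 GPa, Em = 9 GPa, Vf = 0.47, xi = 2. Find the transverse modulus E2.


eta = (Ef/Em - 1)/(Ef/Em + xi) = (34.3333 - 1)/(34.3333 + 2) = 0.9174
E2 = Em*(1+xi*eta*Vf)/(1-eta*Vf) = 29.47 GPa

29.47 GPa


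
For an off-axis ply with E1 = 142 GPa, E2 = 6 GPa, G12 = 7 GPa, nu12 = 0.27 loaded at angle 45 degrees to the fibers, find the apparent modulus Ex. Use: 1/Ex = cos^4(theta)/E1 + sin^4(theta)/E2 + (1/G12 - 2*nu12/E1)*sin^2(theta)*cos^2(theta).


cos^4(45) = 0.25, sin^4(45) = 0.25, sin^2(45)*cos^2(45) = 0.25
1/G12 - 2*nu12/E1 = 1/7 - 2*0.27/142 = 0.139054 GPa^-1
1/Ex = 0.25/142 + 0.25/6 + 0.139054*0.25 = 0.0781908 GPa^-1
Ex = 12.79 GPa

12.79 GPa


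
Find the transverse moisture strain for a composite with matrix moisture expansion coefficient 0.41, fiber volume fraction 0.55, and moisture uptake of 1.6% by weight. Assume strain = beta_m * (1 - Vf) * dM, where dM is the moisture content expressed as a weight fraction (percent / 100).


dM = 1.6/100 = 0.016
strain = beta_m * (1-Vf) * dM = 0.41 * 0.45 * 0.016 = 0.002952

0.002952


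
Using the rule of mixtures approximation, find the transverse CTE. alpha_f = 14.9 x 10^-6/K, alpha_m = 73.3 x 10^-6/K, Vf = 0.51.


alpha_2 = alpha_f*Vf + alpha_m*(1-Vf) = 14.9*0.51 + 73.3*0.49 = 43.5 x 10^-6/K

43.5 x 10^-6/K


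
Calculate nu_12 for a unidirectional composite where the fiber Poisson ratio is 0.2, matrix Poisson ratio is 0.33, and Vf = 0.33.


nu_12 = nu_f*Vf + nu_m*(1-Vf) = 0.2*0.33 + 0.33*0.67 = 0.2871

0.2871


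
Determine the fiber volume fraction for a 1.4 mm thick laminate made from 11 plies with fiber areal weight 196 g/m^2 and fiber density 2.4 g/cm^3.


Vf = n * FAW / (rho_f * h * 1000) = 11 * 196 / (2.4 * 1.4 * 1000) = 0.6417

0.6417


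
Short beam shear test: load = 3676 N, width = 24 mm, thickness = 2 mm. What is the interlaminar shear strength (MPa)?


ILSS = 3F/(4bh) = 3*3676/(4*24*2) = 57.44 MPa

57.44 MPa


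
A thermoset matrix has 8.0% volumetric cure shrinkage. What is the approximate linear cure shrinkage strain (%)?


Linear shrinkage ≈ vol_shrink/3 = 8.0/3 = 2.667%

2.667%


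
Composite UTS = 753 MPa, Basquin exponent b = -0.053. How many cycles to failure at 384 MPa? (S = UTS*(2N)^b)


N = 0.5 * (S/UTS)^(1/b) = 0.5 * (384/753)^(1/-0.053) = 164874.6935 cycles

164874.6935 cycles


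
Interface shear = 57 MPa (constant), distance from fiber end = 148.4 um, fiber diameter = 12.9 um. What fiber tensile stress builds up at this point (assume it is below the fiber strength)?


Force balance: sigma_f * (pi*d^2/4) = tau * (pi*d) * x  ->  sigma_f = 4 * tau * x / d
sigma_f = 4 * 57 * 148.4 / 12.9 = 2622.9 MPa

2622.9 MPa


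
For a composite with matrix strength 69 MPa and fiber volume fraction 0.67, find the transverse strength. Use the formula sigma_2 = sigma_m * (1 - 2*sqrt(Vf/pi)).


factor = 1 - 2*sqrt(0.67/pi) = 0.0764
sigma_2 = 69 * 0.0764 = 5.27 MPa

5.27 MPa


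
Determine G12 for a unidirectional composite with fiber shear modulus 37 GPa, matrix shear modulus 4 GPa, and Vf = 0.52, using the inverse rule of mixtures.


1/G12 = Vf/Gf + (1-Vf)/Gm = 0.52/37 + 0.48/4
G12 = 7.46 GPa

7.46 GPa


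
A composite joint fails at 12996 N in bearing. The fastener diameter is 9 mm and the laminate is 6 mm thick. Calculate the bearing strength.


sigma_br = F/(d*h) = 12996/(9*6) = 240.7 MPa

240.7 MPa


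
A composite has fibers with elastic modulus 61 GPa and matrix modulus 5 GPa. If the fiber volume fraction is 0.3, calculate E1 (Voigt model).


E1 = Ef*Vf + Em*(1-Vf) = 61*0.3 + 5*0.7 = 21.8 GPa

21.8 GPa


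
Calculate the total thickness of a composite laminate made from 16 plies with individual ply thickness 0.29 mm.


h = n * t_ply = 16 * 0.29 = 4.64 mm

4.64 mm


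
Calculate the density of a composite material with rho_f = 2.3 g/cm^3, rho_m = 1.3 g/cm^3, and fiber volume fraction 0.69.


rho_c = rho_f*Vf + rho_m*(1-Vf) = 2.3*0.69 + 1.3*0.31 = 1.99 g/cm^3

1.99 g/cm^3


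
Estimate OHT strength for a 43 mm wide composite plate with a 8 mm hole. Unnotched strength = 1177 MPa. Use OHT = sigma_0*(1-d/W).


OHT = sigma_0*(1-d/W) = 1177*(1-8/43) = 958.0 MPa

958.0 MPa


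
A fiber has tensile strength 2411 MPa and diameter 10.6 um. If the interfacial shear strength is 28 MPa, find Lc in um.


Lc = sigma_f * d / (2 * tau_i) = 2411 * 10.6 / (2 * 28) = 456.4 um

456.4 um


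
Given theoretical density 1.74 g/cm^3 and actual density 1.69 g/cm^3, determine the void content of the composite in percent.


Void% = (rho_theo - rho_actual)/rho_theo * 100 = (1.74 - 1.69)/1.74 * 100 = 2.87%

2.87%


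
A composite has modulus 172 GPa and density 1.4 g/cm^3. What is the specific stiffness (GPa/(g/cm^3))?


Specific stiffness = E/rho = 172/1.4 = 122.9 GPa/(g/cm^3)

122.9 GPa/(g/cm^3)


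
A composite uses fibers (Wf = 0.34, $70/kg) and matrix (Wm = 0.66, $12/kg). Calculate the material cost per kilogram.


Cost = cost_f*Wf + cost_m*Wm = 70*0.34 + 12*0.66 = $31.72/kg

$31.72/kg


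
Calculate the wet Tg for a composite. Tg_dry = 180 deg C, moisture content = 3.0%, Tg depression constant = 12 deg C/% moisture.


Tg_wet = Tg_dry - k*moisture = 180 - 12*3.0 = 144.0 deg C

144.0 deg C


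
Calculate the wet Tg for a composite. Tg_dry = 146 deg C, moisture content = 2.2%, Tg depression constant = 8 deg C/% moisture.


Tg_wet = Tg_dry - k*moisture = 146 - 8*2.2 = 128.4 deg C

128.4 deg C


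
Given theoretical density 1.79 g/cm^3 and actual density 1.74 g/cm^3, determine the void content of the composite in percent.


Void% = (rho_theo - rho_actual)/rho_theo * 100 = (1.79 - 1.74)/1.79 * 100 = 2.79%

2.79%


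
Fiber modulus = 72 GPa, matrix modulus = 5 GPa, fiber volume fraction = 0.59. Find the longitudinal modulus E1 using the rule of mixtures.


E1 = Ef*Vf + Em*(1-Vf) = 72*0.59 + 5*0.41 = 44.53 GPa

44.53 GPa


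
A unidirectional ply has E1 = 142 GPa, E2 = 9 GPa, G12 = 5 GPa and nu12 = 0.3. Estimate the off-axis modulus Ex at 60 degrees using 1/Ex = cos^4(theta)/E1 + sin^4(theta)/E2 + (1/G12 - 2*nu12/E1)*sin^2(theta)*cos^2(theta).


cos^4(60) = 0.0625, sin^4(60) = 0.5625, sin^2(60)*cos^2(60) = 0.1875
1/G12 - 2*nu12/E1 = 1/5 - 2*0.3/142 = 0.195775 GPa^-1
1/Ex = 0.0625/142 + 0.5625/9 + 0.195775*0.1875 = 0.0996479 GPa^-1
Ex = 10.04 GPa

10.04 GPa


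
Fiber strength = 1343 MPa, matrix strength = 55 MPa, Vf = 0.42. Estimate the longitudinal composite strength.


sigma_1 = sigma_f*Vf + sigma_m*(1-Vf) = 1343*0.42 + 55*0.58 = 596.0 MPa

596.0 MPa


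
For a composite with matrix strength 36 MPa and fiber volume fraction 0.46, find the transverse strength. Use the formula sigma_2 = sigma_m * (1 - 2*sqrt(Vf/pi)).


factor = 1 - 2*sqrt(0.46/pi) = 0.2347
sigma_2 = 36 * 0.2347 = 8.45 MPa

8.45 MPa


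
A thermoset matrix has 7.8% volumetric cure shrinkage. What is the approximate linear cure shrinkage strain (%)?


Linear shrinkage ≈ vol_shrink/3 = 7.8/3 = 2.6%

2.6%


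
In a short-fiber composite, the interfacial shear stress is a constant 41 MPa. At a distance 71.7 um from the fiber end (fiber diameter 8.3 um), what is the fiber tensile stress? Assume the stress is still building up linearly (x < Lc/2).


Force balance: sigma_f * (pi*d^2/4) = tau * (pi*d) * x  ->  sigma_f = 4 * tau * x / d
sigma_f = 4 * 41 * 71.7 / 8.3 = 1416.7 MPa

1416.7 MPa


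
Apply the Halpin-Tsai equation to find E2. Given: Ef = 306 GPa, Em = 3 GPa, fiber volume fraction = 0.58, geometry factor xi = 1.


eta = (Ef/Em - 1)/(Ef/Em + xi) = (102.0 - 1)/(102.0 + 1) = 0.9806
E2 = Em*(1+xi*eta*Vf)/(1-eta*Vf) = 10.91 GPa

10.91 GPa


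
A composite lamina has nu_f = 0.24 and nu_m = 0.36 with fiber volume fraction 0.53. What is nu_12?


nu_12 = nu_f*Vf + nu_m*(1-Vf) = 0.24*0.53 + 0.36*0.47 = 0.2964

0.2964


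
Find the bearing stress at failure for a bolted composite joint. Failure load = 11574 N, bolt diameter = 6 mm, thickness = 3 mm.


sigma_br = F/(d*h) = 11574/(6*3) = 643.0 MPa

643.0 MPa


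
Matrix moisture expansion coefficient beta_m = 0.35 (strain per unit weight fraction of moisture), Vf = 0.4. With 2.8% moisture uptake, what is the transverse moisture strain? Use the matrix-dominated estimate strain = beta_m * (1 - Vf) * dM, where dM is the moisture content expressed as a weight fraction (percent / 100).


dM = 2.8/100 = 0.028
strain = beta_m * (1-Vf) * dM = 0.35 * 0.6 * 0.028 = 0.00588

0.00588


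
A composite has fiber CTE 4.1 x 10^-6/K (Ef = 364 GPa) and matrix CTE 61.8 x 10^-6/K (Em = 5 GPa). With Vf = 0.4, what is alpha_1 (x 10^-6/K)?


E1 = Ef*Vf + Em*(1-Vf) = 148.6
alpha_1 = (alpha_f*Ef*Vf + alpha_m*Em*(1-Vf))/E1 = 5.26 x 10^-6/K

5.26 x 10^-6/K


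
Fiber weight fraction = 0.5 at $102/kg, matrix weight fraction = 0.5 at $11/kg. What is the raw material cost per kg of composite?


Cost = cost_f*Wf + cost_m*Wm = 102*0.5 + 11*0.5 = $56.5/kg

$56.5/kg


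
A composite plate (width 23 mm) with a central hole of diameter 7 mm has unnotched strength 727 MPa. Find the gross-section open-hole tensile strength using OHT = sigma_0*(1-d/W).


OHT = sigma_0*(1-d/W) = 727*(1-7/23) = 505.7 MPa

505.7 MPa


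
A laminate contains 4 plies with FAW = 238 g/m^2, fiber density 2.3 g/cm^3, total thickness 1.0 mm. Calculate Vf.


Vf = n * FAW / (rho_f * h * 1000) = 4 * 238 / (2.3 * 1.0 * 1000) = 0.4139

0.4139


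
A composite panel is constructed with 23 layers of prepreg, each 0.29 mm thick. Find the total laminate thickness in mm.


h = n * t_ply = 23 * 0.29 = 6.67 mm

6.67 mm


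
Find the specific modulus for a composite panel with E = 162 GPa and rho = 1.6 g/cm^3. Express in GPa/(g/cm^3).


Specific stiffness = E/rho = 162/1.6 = 101.3 GPa/(g/cm^3)

101.3 GPa/(g/cm^3)


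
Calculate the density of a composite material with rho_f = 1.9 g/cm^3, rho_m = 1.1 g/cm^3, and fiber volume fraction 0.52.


rho_c = rho_f*Vf + rho_m*(1-Vf) = 1.9*0.52 + 1.1*0.48 = 1.516 g/cm^3

1.516 g/cm^3


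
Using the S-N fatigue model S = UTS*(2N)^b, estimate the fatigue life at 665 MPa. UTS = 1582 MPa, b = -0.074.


N = 0.5 * (S/UTS)^(1/b) = 0.5 * (665/1582)^(1/-0.074) = 60989.0043 cycles

60989.0043 cycles


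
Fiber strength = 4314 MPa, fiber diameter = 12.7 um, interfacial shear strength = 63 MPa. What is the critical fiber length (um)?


Lc = sigma_f * d / (2 * tau_i) = 4314 * 12.7 / (2 * 63) = 434.8 um

434.8 um


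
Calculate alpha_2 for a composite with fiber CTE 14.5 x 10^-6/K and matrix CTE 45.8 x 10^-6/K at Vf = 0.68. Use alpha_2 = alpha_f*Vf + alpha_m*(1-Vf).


alpha_2 = alpha_f*Vf + alpha_m*(1-Vf) = 14.5*0.68 + 45.8*0.32 = 24.5 x 10^-6/K

24.5 x 10^-6/K


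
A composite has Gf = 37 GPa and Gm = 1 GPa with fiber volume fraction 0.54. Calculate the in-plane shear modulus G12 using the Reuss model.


1/G12 = Vf/Gf + (1-Vf)/Gm = 0.54/37 + 0.46/1
G12 = 2.11 GPa

2.11 GPa


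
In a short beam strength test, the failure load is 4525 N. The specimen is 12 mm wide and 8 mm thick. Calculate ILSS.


ILSS = 3F/(4bh) = 3*4525/(4*12*8) = 35.35 MPa

35.35 MPa


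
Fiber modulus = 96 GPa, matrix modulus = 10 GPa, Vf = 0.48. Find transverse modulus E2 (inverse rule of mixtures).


1/E2 = Vf/Ef + (1-Vf)/Em = 0.48/96 + 0.52/10
E2 = 17.54 GPa

17.54 GPa


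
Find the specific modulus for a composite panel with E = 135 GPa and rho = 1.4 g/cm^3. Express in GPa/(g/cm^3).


Specific stiffness = E/rho = 135/1.4 = 96.4 GPa/(g/cm^3)

96.4 GPa/(g/cm^3)


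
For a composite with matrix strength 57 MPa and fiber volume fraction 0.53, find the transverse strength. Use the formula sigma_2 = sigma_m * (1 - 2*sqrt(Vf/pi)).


factor = 1 - 2*sqrt(0.53/pi) = 0.1785
sigma_2 = 57 * 0.1785 = 10.18 MPa

10.18 MPa


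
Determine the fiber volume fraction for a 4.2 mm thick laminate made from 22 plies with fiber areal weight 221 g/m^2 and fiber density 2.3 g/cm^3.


Vf = n * FAW / (rho_f * h * 1000) = 22 * 221 / (2.3 * 4.2 * 1000) = 0.5033

0.5033


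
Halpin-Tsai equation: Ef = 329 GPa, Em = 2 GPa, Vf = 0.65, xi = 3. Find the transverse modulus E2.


eta = (Ef/Em - 1)/(Ef/Em + xi) = (164.5 - 1)/(164.5 + 3) = 0.9761
E2 = Em*(1+xi*eta*Vf)/(1-eta*Vf) = 15.89 GPa

15.89 GPa


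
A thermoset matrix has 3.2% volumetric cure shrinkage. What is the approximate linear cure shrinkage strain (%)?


Linear shrinkage ≈ vol_shrink/3 = 3.2/3 = 1.067%

1.067%


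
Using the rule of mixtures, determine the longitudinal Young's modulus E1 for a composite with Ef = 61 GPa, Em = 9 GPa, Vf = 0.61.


E1 = Ef*Vf + Em*(1-Vf) = 61*0.61 + 9*0.39 = 40.72 GPa

40.72 GPa


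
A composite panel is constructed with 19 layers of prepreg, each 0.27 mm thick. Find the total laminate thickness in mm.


h = n * t_ply = 19 * 0.27 = 5.13 mm

5.13 mm


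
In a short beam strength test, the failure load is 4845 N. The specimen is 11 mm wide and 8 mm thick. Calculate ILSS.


ILSS = 3F/(4bh) = 3*4845/(4*11*8) = 41.29 MPa

41.29 MPa


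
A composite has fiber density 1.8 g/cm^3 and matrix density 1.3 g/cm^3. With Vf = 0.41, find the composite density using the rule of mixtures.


rho_c = rho_f*Vf + rho_m*(1-Vf) = 1.8*0.41 + 1.3*0.59 = 1.505 g/cm^3

1.505 g/cm^3


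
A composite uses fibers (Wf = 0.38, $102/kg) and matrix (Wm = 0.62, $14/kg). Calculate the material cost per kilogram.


Cost = cost_f*Wf + cost_m*Wm = 102*0.38 + 14*0.62 = $47.44/kg

$47.44/kg


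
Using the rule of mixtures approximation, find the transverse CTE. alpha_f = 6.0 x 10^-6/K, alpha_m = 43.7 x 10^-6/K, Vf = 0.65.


alpha_2 = alpha_f*Vf + alpha_m*(1-Vf) = 6.0*0.65 + 43.7*0.35 = 19.2 x 10^-6/K

19.2 x 10^-6/K


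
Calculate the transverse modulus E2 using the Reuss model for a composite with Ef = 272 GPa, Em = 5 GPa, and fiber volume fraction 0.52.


1/E2 = Vf/Ef + (1-Vf)/Em = 0.52/272 + 0.48/5
E2 = 10.21 GPa

10.21 GPa


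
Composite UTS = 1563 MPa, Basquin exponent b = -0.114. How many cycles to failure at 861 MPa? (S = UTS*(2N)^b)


N = 0.5 * (S/UTS)^(1/b) = 0.5 * (861/1563)^(1/-0.114) = 93.4356 cycles

93.4356 cycles


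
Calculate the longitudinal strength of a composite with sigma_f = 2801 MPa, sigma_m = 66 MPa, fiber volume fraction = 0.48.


sigma_1 = sigma_f*Vf + sigma_m*(1-Vf) = 2801*0.48 + 66*0.52 = 1378.8 MPa

1378.8 MPa


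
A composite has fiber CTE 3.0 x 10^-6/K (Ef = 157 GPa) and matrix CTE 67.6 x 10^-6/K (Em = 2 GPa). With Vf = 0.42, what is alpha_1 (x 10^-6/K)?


E1 = Ef*Vf + Em*(1-Vf) = 67.1
alpha_1 = (alpha_f*Ef*Vf + alpha_m*Em*(1-Vf))/E1 = 4.12 x 10^-6/K

4.12 x 10^-6/K


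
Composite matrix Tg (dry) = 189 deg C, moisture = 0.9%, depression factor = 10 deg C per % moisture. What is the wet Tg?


Tg_wet = Tg_dry - k*moisture = 189 - 10*0.9 = 180.0 deg C

180.0 deg C


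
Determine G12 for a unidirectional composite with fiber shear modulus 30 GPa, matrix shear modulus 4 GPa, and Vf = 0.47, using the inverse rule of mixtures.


1/G12 = Vf/Gf + (1-Vf)/Gm = 0.47/30 + 0.53/4
G12 = 6.75 GPa

6.75 GPa
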